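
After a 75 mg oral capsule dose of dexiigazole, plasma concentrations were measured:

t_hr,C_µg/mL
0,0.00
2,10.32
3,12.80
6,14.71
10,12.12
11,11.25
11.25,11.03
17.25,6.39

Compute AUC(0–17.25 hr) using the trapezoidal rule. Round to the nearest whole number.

AUC = 184 µg/mL·hr

Trapezoidal AUC_0→17.25:
  [0→2]: (0.00+10.32)/2 × 2 = 10.32
  [2→3]: (10.32+12.80)/2 × 1 = 11.56
  [3→6]: (12.80+14.71)/2 × 3 = 41.265
  [6→10]: (14.71+12.12)/2 × 4 = 53.66
  [10→11]: (12.12+11.25)/2 × 1 = 11.685
  [11→11.25]: (11.25+11.03)/2 × 0.25 = 2.785
  [11.25→17.25]: (11.03+6.39)/2 × 6 = 52.26
  Sum = 183.535 µg/mL·hr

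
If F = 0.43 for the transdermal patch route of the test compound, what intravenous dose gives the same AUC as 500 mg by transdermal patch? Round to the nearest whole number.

D_iv = 215 mg

Systemic exposure from an extravascular dose = F × D_ev, so the equivalent IV dose is F × D_ev.
D_iv = F × D_ev = 0.43 × 500 = 215 mg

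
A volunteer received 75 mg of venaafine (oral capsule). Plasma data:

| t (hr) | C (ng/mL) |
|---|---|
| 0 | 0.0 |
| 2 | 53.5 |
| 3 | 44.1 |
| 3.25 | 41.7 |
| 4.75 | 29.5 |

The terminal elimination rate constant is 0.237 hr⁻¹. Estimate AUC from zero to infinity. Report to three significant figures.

AUC = 291 ng/mL·hr

Trapezoidal AUC_0→4.75:
  [0→2]: (0.0+53.5)/2 × 2 = 53.5
  [2→3]: (53.5+44.1)/2 × 1 = 48.8
  [3→3.25]: (44.1+41.7)/2 × 0.25 = 10.725
  [3.25→4.75]: (41.7+29.5)/2 × 1.5 = 53.4
  Sum = 166.425 ng/mL·hr
Extrapolated tail: C_last / k_e = 29.5 / 0.237 = 124.473
AUC_0→∞ = 166.425 + 124.473 = 290.898 ng/mL·hr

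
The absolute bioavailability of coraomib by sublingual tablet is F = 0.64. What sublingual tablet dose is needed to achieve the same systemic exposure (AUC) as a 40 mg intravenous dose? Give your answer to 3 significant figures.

D_sublingual = 62.5 mg

For equal systemic exposure: F × D_ev = D_iv
D_ev = D_iv / F = 40 / 0.64 = 62.5 mg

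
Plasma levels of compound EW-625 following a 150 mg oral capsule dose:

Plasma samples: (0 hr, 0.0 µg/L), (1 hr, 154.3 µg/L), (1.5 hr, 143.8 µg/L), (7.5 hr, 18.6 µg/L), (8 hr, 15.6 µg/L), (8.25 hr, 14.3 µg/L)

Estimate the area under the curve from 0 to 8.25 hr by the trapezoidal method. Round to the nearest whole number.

Trapezoidal AUC_0→8.25:
  [0→1]: (0.0+154.3)/2 × 1 = 77.15
  [1→1.5]: (154.3+143.8)/2 × 0.5 = 74.525
  [1.5→7.5]: (143.8+18.6)/2 × 6 = 487.2
  [7.5→8]: (18.6+15.6)/2 × 0.5 = 8.55
  [8→8.25]: (15.6+14.3)/2 × 0.25 = 3.7375
  Sum = 651.1625 µg/L·hr

AUC = 651 µg/L·hr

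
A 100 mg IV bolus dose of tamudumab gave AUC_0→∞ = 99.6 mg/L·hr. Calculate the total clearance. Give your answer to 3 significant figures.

CL = Dose_iv / AUC_0→∞
   = 100 / 99.6 = 1.00402 L/hr

CL = 1.00 L/hr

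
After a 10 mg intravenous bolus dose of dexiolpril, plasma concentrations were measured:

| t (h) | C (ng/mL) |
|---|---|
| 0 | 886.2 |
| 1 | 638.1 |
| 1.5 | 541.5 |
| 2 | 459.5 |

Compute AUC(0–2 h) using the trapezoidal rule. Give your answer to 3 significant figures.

AUC = 1310 ng/mL·h

Trapezoidal AUC_0→2:
  [0→1]: (886.2+638.1)/2 × 1 = 762.15
  [1→1.5]: (638.1+541.5)/2 × 0.5 = 294.9
  [1.5→2]: (541.5+459.5)/2 × 0.5 = 250.25
  Sum = 1307.3 ng/mL·h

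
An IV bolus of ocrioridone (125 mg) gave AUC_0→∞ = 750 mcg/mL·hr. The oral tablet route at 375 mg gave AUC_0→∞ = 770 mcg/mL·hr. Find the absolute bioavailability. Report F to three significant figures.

F = 0.342

F = (AUC_ev / D_ev) / (AUC_iv / D_iv)
  = (770/375) / (750/125)
  = 2.05333 / 6 = 0.3422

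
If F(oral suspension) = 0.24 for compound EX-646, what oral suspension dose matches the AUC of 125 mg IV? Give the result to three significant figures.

D_oral = 521 mg

For equal systemic exposure: F × D_ev = D_iv
D_ev = D_iv / F = 125 / 0.24 = 520.833 mg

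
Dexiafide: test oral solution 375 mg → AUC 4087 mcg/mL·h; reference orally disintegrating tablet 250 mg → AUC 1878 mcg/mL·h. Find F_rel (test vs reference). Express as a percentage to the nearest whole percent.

F_rel = (AUC_test/D_test) / (AUC_ref/D_ref)
      = (4087/375) / (1878/250)
      = 10.8987 / 7.512 = 1.4508 = 145.08%

F_rel = 145%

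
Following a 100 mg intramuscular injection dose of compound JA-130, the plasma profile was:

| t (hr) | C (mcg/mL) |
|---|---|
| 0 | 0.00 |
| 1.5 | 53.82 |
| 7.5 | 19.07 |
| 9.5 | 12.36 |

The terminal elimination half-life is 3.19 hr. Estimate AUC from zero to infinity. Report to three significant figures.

AUC = 347 mcg/mL·hr

Trapezoidal AUC_0→9.5:
  [0→1.5]: (0.00+53.82)/2 × 1.5 = 40.365
  [1.5→7.5]: (53.82+19.07)/2 × 6 = 218.67
  [7.5→9.5]: (19.07+12.36)/2 × 2 = 31.43
  Sum = 290.465 mcg/mL·hr
k_e = ln2 / t½ = 0.693147 / 3.19 = 0.2173 hr^-1
Extrapolated tail: C_last / k_e = 12.36 / 0.2173 = 56.880
AUC_0→∞ = 290.465 + 56.880 = 347.345 mcg/mL·hr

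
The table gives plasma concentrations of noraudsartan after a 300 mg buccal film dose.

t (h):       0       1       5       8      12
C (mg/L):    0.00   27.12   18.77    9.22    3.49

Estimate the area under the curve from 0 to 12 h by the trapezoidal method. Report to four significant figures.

Trapezoidal AUC_0→12:
  [0→1]: (0.00+27.12)/2 × 1 = 13.56
  [1→5]: (27.12+18.77)/2 × 4 = 91.78
  [5→8]: (18.77+9.22)/2 × 3 = 41.985
  [8→12]: (9.22+3.49)/2 × 4 = 25.42
  Sum = 172.745 mg/L·h

AUC = 172.7 mg/L·h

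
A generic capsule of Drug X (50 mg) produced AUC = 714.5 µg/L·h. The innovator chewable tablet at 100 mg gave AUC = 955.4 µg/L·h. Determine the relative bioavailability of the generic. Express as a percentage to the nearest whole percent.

F_rel = 150%

F_rel = (AUC_test/D_test) / (AUC_ref/D_ref)
      = (714.5/50) / (955.4/100)
      = 14.29 / 9.554 = 1.4957 = 149.57%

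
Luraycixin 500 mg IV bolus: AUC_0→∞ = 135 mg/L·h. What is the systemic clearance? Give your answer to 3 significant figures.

CL = Dose_iv / AUC_0→∞
   = 500 / 135 = 3.7037 L/h

CL = 3.70 L/h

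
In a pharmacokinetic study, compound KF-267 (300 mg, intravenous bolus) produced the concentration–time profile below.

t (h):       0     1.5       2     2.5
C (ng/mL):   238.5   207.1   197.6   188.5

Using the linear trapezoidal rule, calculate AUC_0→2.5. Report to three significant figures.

AUC = 532 ng/mL·h

Trapezoidal AUC_0→2.5:
  [0→1.5]: (238.5+207.1)/2 × 1.5 = 334.2
  [1.5→2]: (207.1+197.6)/2 × 0.5 = 101.175
  [2→2.5]: (197.6+188.5)/2 × 0.5 = 96.525
  Sum = 531.9 ng/mL·h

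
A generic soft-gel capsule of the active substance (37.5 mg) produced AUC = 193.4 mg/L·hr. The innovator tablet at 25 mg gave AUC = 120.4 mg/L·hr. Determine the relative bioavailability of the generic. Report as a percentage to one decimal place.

F_rel = (AUC_test/D_test) / (AUC_ref/D_ref)
      = (193.4/37.5) / (120.4/25)
      = 5.15733 / 4.816 = 1.0709 = 107.09%

F_rel = 107.1%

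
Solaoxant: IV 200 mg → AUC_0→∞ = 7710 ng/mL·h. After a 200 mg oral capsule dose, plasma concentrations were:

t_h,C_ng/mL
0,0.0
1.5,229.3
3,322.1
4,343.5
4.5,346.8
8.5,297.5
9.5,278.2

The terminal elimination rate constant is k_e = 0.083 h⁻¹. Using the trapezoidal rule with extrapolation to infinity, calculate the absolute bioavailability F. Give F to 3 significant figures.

F = 0.781

Trapezoidal AUC_0→9.5 (oral capsule):
  [0→1.5]: (0.0+229.3)/2 × 1.5 = 171.975
  [1.5→3]: (229.3+322.1)/2 × 1.5 = 413.55
  [3→4]: (322.1+343.5)/2 × 1 = 332.8
  [4→4.5]: (343.5+346.8)/2 × 0.5 = 172.575
  [4.5→8.5]: (346.8+297.5)/2 × 4 = 1288.6
  [8.5→9.5]: (297.5+278.2)/2 × 1 = 287.85
  Sum = 2667.35 ng/mL·h
Tail: C_last/k_e = 278.2/0.083 = 3351.807
AUC_0→∞ (oral capsule) = 2667.35 + 3351.807 = 6019.157 ng/mL·h
F = (AUC_ev/D_ev)/(AUC_iv/D_iv) = (6019.157/200)/(7710/200) = 30.095785/38.55 = 0.7807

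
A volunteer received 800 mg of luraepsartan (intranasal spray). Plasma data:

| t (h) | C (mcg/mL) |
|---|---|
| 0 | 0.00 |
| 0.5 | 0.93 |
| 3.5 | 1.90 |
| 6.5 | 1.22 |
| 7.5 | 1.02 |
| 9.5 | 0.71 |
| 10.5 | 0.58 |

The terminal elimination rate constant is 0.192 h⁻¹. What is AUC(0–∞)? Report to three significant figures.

AUC = 15.7 mcg/mL·h

Trapezoidal AUC_0→10.5:
  [0→0.5]: (0.00+0.93)/2 × 0.5 = 0.2325
  [0.5→3.5]: (0.93+1.90)/2 × 3 = 4.245
  [3.5→6.5]: (1.90+1.22)/2 × 3 = 4.68
  [6.5→7.5]: (1.22+1.02)/2 × 1 = 1.12
  [7.5→9.5]: (1.02+0.71)/2 × 2 = 1.73
  [9.5→10.5]: (0.71+0.58)/2 × 1 = 0.645
  Sum = 12.6525 mcg/mL·h
Extrapolated tail: C_last / k_e = 0.58 / 0.192 = 3.021
AUC_0→∞ = 12.6525 + 3.021 = 15.6735 mcg/mL·h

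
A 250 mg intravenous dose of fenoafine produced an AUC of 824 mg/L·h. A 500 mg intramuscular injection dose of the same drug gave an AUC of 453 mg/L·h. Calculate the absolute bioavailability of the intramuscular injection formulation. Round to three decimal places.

F = (AUC_ev / D_ev) / (AUC_iv / D_iv)
  = (453/500) / (824/250)
  = 0.906 / 3.296 = 0.2749

F = 0.275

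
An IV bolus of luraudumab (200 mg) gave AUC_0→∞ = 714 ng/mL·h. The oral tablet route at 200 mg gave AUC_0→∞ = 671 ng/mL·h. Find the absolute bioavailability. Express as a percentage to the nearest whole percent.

F = 94%

F = (AUC_ev / D_ev) / (AUC_iv / D_iv)
  = (671/200) / (714/200)
  = 3.355 / 3.57 = 0.9398
  = 93.98%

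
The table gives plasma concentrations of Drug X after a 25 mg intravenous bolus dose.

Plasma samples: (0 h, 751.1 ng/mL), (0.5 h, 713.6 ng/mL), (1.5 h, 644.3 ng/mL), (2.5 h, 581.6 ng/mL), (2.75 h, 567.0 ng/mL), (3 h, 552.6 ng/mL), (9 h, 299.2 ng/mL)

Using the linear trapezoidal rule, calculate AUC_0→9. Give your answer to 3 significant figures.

AUC = 4500 ng/mL·h

Trapezoidal AUC_0→9:
  [0→0.5]: (751.1+713.6)/2 × 0.5 = 366.175
  [0.5→1.5]: (713.6+644.3)/2 × 1 = 678.95
  [1.5→2.5]: (644.3+581.6)/2 × 1 = 612.95
  [2.5→2.75]: (581.6+567.0)/2 × 0.25 = 143.575
  [2.75→3]: (567.0+552.6)/2 × 0.25 = 139.95
  [3→9]: (552.6+299.2)/2 × 6 = 2555.4
  Sum = 4497.0 ng/mL·h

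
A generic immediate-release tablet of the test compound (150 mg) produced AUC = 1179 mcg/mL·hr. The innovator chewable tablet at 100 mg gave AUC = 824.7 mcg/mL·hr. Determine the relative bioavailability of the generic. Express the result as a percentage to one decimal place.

F_rel = (AUC_test/D_test) / (AUC_ref/D_ref)
      = (1179/150) / (824.7/100)
      = 7.86 / 8.247 = 0.9531 = 95.31%

F_rel = 95.3%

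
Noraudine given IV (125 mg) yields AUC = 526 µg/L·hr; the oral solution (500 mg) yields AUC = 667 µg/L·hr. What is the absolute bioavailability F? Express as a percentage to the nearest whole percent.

F = 32%

F = (AUC_ev / D_ev) / (AUC_iv / D_iv)
  = (667/500) / (526/125)
  = 1.334 / 4.208 = 0.3170
  = 31.70%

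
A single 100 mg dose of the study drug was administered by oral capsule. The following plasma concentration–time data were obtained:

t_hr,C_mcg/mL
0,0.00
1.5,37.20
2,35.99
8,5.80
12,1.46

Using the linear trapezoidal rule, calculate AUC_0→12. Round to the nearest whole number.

AUC = 186 mcg/mL·hr

Trapezoidal AUC_0→12:
  [0→1.5]: (0.00+37.20)/2 × 1.5 = 27.9
  [1.5→2]: (37.20+35.99)/2 × 0.5 = 18.2975
  [2→8]: (35.99+5.80)/2 × 6 = 125.37
  [8→12]: (5.80+1.46)/2 × 4 = 14.52
  Sum = 186.0875 mcg/mL·hr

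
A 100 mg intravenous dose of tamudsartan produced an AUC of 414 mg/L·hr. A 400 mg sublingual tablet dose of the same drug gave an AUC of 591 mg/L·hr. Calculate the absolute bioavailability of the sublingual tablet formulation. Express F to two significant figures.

F = 0.36

F = (AUC_ev / D_ev) / (AUC_iv / D_iv)
  = (591/400) / (414/100)
  = 1.4775 / 4.14 = 0.3569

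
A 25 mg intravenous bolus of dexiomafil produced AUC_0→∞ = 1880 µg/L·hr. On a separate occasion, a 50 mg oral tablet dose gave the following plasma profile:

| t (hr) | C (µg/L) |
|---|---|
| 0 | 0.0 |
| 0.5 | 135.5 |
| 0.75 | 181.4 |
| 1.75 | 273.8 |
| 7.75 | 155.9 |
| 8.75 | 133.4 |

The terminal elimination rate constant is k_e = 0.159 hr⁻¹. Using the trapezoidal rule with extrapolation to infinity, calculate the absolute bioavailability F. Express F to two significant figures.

F = 0.68

Trapezoidal AUC_0→8.75 (oral tablet):
  [0→0.5]: (0.0+135.5)/2 × 0.5 = 33.875
  [0.5→0.75]: (135.5+181.4)/2 × 0.25 = 39.6125
  [0.75→1.75]: (181.4+273.8)/2 × 1 = 227.6
  [1.75→7.75]: (273.8+155.9)/2 × 6 = 1289.1
  [7.75→8.75]: (155.9+133.4)/2 × 1 = 144.65
  Sum = 1734.8375 µg/L·hr
Tail: C_last/k_e = 133.4/0.159 = 838.994
AUC_0→∞ (oral tablet) = 1734.8375 + 838.994 = 2573.8315 µg/L·hr
F = (AUC_ev/D_ev)/(AUC_iv/D_iv) = (2573.8315/50)/(1880/25) = 51.47663/75.2 = 0.6845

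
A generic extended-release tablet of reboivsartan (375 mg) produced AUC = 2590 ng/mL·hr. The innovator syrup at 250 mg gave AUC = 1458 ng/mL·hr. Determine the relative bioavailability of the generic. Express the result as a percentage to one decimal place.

F_rel = (AUC_test/D_test) / (AUC_ref/D_ref)
      = (2590/375) / (1458/250)
      = 6.90667 / 5.832 = 1.1843 = 118.43%

F_rel = 118.4%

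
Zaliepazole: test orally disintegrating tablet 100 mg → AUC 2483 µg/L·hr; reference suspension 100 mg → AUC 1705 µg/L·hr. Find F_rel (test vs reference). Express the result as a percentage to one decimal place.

F_rel = (AUC_test/D_test) / (AUC_ref/D_ref)
      = (2483/100) / (1705/100)
      = 24.83 / 17.05 = 1.4563 = 145.63%

F_rel = 145.6%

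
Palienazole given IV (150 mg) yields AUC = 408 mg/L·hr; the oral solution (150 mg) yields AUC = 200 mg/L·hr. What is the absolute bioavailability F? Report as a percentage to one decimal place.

F = (AUC_ev / D_ev) / (AUC_iv / D_iv)
  = (200/150) / (408/150)
  = 1.33333 / 2.72 = 0.4902
  = 49.02%

F = 49.0%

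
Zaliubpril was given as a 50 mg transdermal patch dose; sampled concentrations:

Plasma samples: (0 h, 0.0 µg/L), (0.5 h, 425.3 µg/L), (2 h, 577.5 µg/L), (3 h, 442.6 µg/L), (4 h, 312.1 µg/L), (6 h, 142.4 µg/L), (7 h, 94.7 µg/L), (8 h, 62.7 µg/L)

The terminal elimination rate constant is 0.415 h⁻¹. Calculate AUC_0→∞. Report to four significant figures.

AUC = 2549 µg/L·h

Trapezoidal AUC_0→8:
  [0→0.5]: (0.0+425.3)/2 × 0.5 = 106.325
  [0.5→2]: (425.3+577.5)/2 × 1.5 = 752.1
  [2→3]: (577.5+442.6)/2 × 1 = 510.05
  [3→4]: (442.6+312.1)/2 × 1 = 377.35
  [4→6]: (312.1+142.4)/2 × 2 = 454.5
  [6→7]: (142.4+94.7)/2 × 1 = 118.55
  [7→8]: (94.7+62.7)/2 × 1 = 78.7
  Sum = 2397.575 µg/L·h
Extrapolated tail: C_last / k_e = 62.7 / 0.415 = 151.084
AUC_0→∞ = 2397.575 + 151.084 = 2548.659 µg/L·h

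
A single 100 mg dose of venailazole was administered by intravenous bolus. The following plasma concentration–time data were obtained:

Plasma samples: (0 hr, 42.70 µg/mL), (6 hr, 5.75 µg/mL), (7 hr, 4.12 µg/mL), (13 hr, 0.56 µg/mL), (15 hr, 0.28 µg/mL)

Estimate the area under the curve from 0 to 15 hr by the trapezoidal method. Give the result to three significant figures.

AUC = 165 µg/mL·hr

Trapezoidal AUC_0→15:
  [0→6]: (42.70+5.75)/2 × 6 = 145.35
  [6→7]: (5.75+4.12)/2 × 1 = 4.935
  [7→13]: (4.12+0.56)/2 × 6 = 14.04
  [13→15]: (0.56+0.28)/2 × 2 = 0.84
  Sum = 165.165 µg/mL·hr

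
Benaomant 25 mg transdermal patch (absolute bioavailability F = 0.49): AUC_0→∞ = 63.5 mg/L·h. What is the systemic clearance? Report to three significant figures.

CL = F × Dose / AUC_0→∞
   = 0.49 × 25 / 63.5 = 0.192913 L/h

CL = 0.193 L/h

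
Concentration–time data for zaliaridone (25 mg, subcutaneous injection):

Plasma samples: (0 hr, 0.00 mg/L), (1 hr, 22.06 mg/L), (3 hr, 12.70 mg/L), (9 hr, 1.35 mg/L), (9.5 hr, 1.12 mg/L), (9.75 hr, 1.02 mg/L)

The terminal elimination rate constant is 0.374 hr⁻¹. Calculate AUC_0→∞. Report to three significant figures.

AUC = 91.6 mg/L·hr

Trapezoidal AUC_0→9.75:
  [0→1]: (0.00+22.06)/2 × 1 = 11.03
  [1→3]: (22.06+12.70)/2 × 2 = 34.76
  [3→9]: (12.70+1.35)/2 × 6 = 42.15
  [9→9.5]: (1.35+1.12)/2 × 0.5 = 0.6175
  [9.5→9.75]: (1.12+1.02)/2 × 0.25 = 0.2675
  Sum = 88.825 mg/L·hr
Extrapolated tail: C_last / k_e = 1.02 / 0.374 = 2.727
AUC_0→∞ = 88.825 + 2.727 = 91.552 mg/L·hr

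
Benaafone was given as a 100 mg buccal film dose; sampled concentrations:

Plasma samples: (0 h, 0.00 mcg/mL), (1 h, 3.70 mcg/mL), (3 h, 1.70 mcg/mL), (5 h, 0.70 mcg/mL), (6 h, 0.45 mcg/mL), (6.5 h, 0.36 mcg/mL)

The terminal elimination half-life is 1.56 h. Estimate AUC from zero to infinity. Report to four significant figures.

AUC = 11.24 mcg/mL·h

Trapezoidal AUC_0→6.5:
  [0→1]: (0.00+3.70)/2 × 1 = 1.85
  [1→3]: (3.70+1.70)/2 × 2 = 5.4
  [3→5]: (1.70+0.70)/2 × 2 = 2.4
  [5→6]: (0.70+0.45)/2 × 1 = 0.575
  [6→6.5]: (0.45+0.36)/2 × 0.5 = 0.2025
  Sum = 10.4275 mcg/mL·h
k_e = ln2 / t½ = 0.693147 / 1.56 = 0.4443 h^-1
Extrapolated tail: C_last / k_e = 0.36 / 0.4443 = 0.810
AUC_0→∞ = 10.4275 + 0.810 = 11.2375 mcg/mL·h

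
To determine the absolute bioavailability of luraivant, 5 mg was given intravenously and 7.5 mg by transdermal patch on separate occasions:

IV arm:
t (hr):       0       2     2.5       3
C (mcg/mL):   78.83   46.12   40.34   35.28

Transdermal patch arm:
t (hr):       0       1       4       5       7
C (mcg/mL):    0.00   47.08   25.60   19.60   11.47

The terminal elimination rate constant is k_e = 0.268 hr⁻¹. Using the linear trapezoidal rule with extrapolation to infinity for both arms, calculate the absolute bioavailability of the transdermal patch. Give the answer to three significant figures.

Trapezoidal AUC_0→3 (IV):
  [0→2]: (78.83+46.12)/2 × 2 = 124.95
  [2→2.5]: (46.12+40.34)/2 × 0.5 = 21.615
  [2.5→3]: (40.34+35.28)/2 × 0.5 = 18.905
  Sum = 165.47 mcg/mL·hr
IV tail: 35.28/0.268 = 131.642; AUC_iv,0→∞ = 165.47 + 131.642 = 297.112 mcg/mL·hr
Trapezoidal AUC_0→7 (transdermal patch):
  [0→1]: (0.00+47.08)/2 × 1 = 23.54
  [1→4]: (47.08+25.60)/2 × 3 = 109.02
  [4→5]: (25.60+19.60)/2 × 1 = 22.6
  [5→7]: (19.60+11.47)/2 × 2 = 31.07
  Sum = 186.23 mcg/mL·hr
transdermal patch tail: 11.47/0.268 = 42.799; AUC_ev,0→∞ = 186.23 + 42.799 = 229.029 mcg/mL·hr
F = (AUC_ev/D_ev)/(AUC_iv/D_iv) = (229.029/7.5)/(297.112/5) = 30.5372/59.4224 = 0.5139

F = 0.514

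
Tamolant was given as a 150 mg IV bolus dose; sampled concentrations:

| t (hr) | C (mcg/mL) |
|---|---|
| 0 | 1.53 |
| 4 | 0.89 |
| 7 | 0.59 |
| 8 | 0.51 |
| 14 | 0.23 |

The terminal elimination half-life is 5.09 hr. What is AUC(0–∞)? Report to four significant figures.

AUC = 11.52 mcg/mL·hr

Trapezoidal AUC_0→14:
  [0→4]: (1.53+0.89)/2 × 4 = 4.84
  [4→7]: (0.89+0.59)/2 × 3 = 2.22
  [7→8]: (0.59+0.51)/2 × 1 = 0.55
  [8→14]: (0.51+0.23)/2 × 6 = 2.22
  Sum = 9.83 mcg/mL·hr
k_e = ln2 / t½ = 0.693147 / 5.09 = 0.1362 hr^-1
Extrapolated tail: C_last / k_e = 0.23 / 0.1362 = 1.689
AUC_0→∞ = 9.83 + 1.689 = 11.519 mcg/mL·hr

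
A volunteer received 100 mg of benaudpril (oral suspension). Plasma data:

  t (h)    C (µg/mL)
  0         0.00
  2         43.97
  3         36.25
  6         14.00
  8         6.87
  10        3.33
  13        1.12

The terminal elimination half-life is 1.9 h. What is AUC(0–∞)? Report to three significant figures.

Trapezoidal AUC_0→13:
  [0→2]: (0.00+43.97)/2 × 2 = 43.97
  [2→3]: (43.97+36.25)/2 × 1 = 40.11
  [3→6]: (36.25+14.00)/2 × 3 = 75.375
  [6→8]: (14.00+6.87)/2 × 2 = 20.87
  [8→10]: (6.87+3.33)/2 × 2 = 10.2
  [10→13]: (3.33+1.12)/2 × 3 = 6.675
  Sum = 197.2 µg/mL·h
k_e = ln2 / t½ = 0.693147 / 1.9 = 0.3648 h^-1
Extrapolated tail: C_last / k_e = 1.12 / 0.3648 = 3.070
AUC_0→∞ = 197.2 + 3.070 = 200.27 µg/mL·h

AUC = 200 µg/mL·h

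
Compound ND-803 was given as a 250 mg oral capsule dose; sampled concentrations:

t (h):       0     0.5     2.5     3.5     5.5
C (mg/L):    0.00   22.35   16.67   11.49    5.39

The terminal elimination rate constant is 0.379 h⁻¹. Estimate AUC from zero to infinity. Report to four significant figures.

Trapezoidal AUC_0→5.5:
  [0→0.5]: (0.00+22.35)/2 × 0.5 = 5.5875
  [0.5→2.5]: (22.35+16.67)/2 × 2 = 39.02
  [2.5→3.5]: (16.67+11.49)/2 × 1 = 14.08
  [3.5→5.5]: (11.49+5.39)/2 × 2 = 16.88
  Sum = 75.5675 mg/L·h
Extrapolated tail: C_last / k_e = 5.39 / 0.379 = 14.222
AUC_0→∞ = 75.5675 + 14.222 = 89.7895 mg/L·h

AUC = 89.79 mg/L·h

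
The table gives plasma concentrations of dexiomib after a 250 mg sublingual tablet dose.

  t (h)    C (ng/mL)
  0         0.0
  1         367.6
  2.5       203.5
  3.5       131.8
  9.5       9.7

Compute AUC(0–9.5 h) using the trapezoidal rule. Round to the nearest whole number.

Trapezoidal AUC_0→9.5:
  [0→1]: (0.0+367.6)/2 × 1 = 183.8
  [1→2.5]: (367.6+203.5)/2 × 1.5 = 428.325
  [2.5→3.5]: (203.5+131.8)/2 × 1 = 167.65
  [3.5→9.5]: (131.8+9.7)/2 × 6 = 424.5
  Sum = 1204.275 ng/mL·h

AUC = 1204 ng/mL·h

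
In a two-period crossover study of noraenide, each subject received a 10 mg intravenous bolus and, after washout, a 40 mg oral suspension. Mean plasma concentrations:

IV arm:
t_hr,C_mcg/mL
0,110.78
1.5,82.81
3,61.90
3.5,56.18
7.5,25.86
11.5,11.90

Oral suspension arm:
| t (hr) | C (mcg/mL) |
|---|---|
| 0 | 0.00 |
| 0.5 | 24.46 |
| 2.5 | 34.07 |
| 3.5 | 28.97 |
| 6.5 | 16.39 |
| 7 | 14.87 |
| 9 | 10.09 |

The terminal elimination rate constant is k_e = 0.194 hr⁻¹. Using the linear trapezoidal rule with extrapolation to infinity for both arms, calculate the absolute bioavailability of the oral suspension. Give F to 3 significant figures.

F = 0.107

Trapezoidal AUC_0→11.5 (IV):
  [0→1.5]: (110.78+82.81)/2 × 1.5 = 145.1925
  [1.5→3]: (82.81+61.90)/2 × 1.5 = 108.5325
  [3→3.5]: (61.90+56.18)/2 × 0.5 = 29.52
  [3.5→7.5]: (56.18+25.86)/2 × 4 = 164.08
  [7.5→11.5]: (25.86+11.90)/2 × 4 = 75.52
  Sum = 522.845 mcg/mL·hr
IV tail: 11.90/0.194 = 61.340; AUC_iv,0→∞ = 522.845 + 61.340 = 584.185 mcg/mL·hr
Trapezoidal AUC_0→9 (oral suspension):
  [0→0.5]: (0.00+24.46)/2 × 0.5 = 6.115
  [0.5→2.5]: (24.46+34.07)/2 × 2 = 58.53
  [2.5→3.5]: (34.07+28.97)/2 × 1 = 31.52
  [3.5→6.5]: (28.97+16.39)/2 × 3 = 68.04
  [6.5→7]: (16.39+14.87)/2 × 0.5 = 7.815
  [7→9]: (14.87+10.09)/2 × 2 = 24.96
  Sum = 196.98 mcg/mL·hr
oral suspension tail: 10.09/0.194 = 52.010; AUC_ev,0→∞ = 196.98 + 52.010 = 248.99 mcg/mL·hr
F = (AUC_ev/D_ev)/(AUC_iv/D_iv) = (248.99/40)/(584.185/10) = 6.22475/58.4185 = 0.1066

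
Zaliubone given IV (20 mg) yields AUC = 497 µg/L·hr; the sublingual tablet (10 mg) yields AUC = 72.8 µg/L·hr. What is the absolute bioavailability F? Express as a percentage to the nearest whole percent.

F = 29%

F = (AUC_ev / D_ev) / (AUC_iv / D_iv)
  = (72.8/10) / (497/20)
  = 7.28 / 24.85 = 0.2930
  = 29.30%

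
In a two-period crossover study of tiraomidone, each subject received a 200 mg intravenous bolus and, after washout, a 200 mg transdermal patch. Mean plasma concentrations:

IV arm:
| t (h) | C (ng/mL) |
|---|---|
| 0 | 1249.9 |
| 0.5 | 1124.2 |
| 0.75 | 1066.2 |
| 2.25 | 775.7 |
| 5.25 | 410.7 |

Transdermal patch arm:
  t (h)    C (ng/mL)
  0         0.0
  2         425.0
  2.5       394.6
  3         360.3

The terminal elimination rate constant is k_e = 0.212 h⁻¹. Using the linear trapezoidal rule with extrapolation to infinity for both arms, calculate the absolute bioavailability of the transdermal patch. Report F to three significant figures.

F = 0.422

Trapezoidal AUC_0→5.25 (IV):
  [0→0.5]: (1249.9+1124.2)/2 × 0.5 = 593.525
  [0.5→0.75]: (1124.2+1066.2)/2 × 0.25 = 273.8
  [0.75→2.25]: (1066.2+775.7)/2 × 1.5 = 1381.425
  [2.25→5.25]: (775.7+410.7)/2 × 3 = 1779.6
  Sum = 4028.35 ng/mL·h
IV tail: 410.7/0.212 = 1937.264; AUC_iv,0→∞ = 4028.35 + 1937.264 = 5965.614 ng/mL·h
Trapezoidal AUC_0→3 (transdermal patch):
  [0→2]: (0.0+425.0)/2 × 2 = 425.0
  [2→2.5]: (425.0+394.6)/2 × 0.5 = 204.9
  [2.5→3]: (394.6+360.3)/2 × 0.5 = 188.725
  Sum = 818.625 ng/mL·h
transdermal patch tail: 360.3/0.212 = 1699.528; AUC_ev,0→∞ = 818.625 + 1699.528 = 2518.153 ng/mL·h
F = (AUC_ev/D_ev)/(AUC_iv/D_iv) = (2518.153/200)/(5965.614/200) = 12.590765/29.82807 = 0.4221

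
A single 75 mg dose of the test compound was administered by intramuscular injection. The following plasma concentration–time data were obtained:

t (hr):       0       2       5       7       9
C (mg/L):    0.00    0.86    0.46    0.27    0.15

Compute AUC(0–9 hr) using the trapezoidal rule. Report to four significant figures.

AUC = 3.990 mg/L·hr

Trapezoidal AUC_0→9:
  [0→2]: (0.00+0.86)/2 × 2 = 0.86
  [2→5]: (0.86+0.46)/2 × 3 = 1.98
  [5→7]: (0.46+0.27)/2 × 2 = 0.73
  [7→9]: (0.27+0.15)/2 × 2 = 0.42
  Sum = 3.99 mg/L·hr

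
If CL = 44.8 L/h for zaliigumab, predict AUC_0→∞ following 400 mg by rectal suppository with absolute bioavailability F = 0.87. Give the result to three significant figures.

AUC = 7.77 mg/L·h

AUC_0→∞ = F × Dose / CL
        = 0.87 × 400 / 44.8 = 7.76786 mg/L·h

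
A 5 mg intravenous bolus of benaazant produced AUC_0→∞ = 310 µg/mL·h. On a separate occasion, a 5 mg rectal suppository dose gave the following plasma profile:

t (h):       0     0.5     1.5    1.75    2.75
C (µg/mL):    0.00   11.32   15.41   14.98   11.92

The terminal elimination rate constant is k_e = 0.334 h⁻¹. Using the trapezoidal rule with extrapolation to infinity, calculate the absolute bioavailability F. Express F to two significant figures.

F = 0.22

Trapezoidal AUC_0→2.75 (rectal suppository):
  [0→0.5]: (0.00+11.32)/2 × 0.5 = 2.83
  [0.5→1.5]: (11.32+15.41)/2 × 1 = 13.365
  [1.5→1.75]: (15.41+14.98)/2 × 0.25 = 3.79875
  [1.75→2.75]: (14.98+11.92)/2 × 1 = 13.45
  Sum = 33.44375 µg/mL·h
Tail: C_last/k_e = 11.92/0.334 = 35.689
AUC_0→∞ (rectal suppository) = 33.44375 + 35.689 = 69.13275 µg/mL·h
F = (AUC_ev/D_ev)/(AUC_iv/D_iv) = (69.13275/5)/(310/5) = 13.82655/62 = 0.2230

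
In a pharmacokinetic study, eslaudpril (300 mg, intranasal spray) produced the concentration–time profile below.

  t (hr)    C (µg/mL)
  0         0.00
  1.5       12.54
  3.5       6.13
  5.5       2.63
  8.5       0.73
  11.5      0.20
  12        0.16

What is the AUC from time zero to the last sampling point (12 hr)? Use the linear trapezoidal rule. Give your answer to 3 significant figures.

AUC = 43.4 µg/mL·hr

Trapezoidal AUC_0→12:
  [0→1.5]: (0.00+12.54)/2 × 1.5 = 9.405
  [1.5→3.5]: (12.54+6.13)/2 × 2 = 18.67
  [3.5→5.5]: (6.13+2.63)/2 × 2 = 8.76
  [5.5→8.5]: (2.63+0.73)/2 × 3 = 5.04
  [8.5→11.5]: (0.73+0.20)/2 × 3 = 1.395
  [11.5→12]: (0.20+0.16)/2 × 0.5 = 0.09
  Sum = 43.36 µg/mL·hr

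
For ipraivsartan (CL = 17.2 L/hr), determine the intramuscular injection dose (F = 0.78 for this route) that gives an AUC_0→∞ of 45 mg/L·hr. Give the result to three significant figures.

Dose = 992 mg

Dose = CL × AUC_0→∞ / F
     = 17.2 × 45 / 0.78 = 992.308 mg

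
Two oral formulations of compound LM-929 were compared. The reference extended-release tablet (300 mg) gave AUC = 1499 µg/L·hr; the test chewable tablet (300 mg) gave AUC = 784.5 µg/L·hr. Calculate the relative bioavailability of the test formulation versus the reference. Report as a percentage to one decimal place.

F_rel = 52.3%

F_rel = (AUC_test/D_test) / (AUC_ref/D_ref)
      = (784.5/300) / (1499/300)
      = 2.615 / 4.99667 = 0.5233 = 52.33%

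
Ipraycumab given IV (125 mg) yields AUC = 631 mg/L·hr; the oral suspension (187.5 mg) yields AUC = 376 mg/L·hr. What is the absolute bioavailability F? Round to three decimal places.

F = (AUC_ev / D_ev) / (AUC_iv / D_iv)
  = (376/187.5) / (631/125)
  = 2.00533 / 5.048 = 0.3973

F = 0.397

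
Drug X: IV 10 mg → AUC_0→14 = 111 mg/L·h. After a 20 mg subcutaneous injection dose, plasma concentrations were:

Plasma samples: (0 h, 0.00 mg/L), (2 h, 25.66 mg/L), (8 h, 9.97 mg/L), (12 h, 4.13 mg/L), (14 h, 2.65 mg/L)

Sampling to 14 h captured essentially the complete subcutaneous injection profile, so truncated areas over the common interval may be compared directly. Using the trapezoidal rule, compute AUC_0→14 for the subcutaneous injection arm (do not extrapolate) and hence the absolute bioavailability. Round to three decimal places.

Trapezoidal AUC_0→14 (subcutaneous injection):
  [0→2]: (0.00+25.66)/2 × 2 = 25.66
  [2→8]: (25.66+9.97)/2 × 6 = 106.89
  [8→12]: (9.97+4.13)/2 × 4 = 28.2
  [12→14]: (4.13+2.65)/2 × 2 = 6.78
  Sum = 167.53 mg/L·h
F = (AUC_ev/D_ev)/(AUC_iv/D_iv) = (167.53/20)/(111/10) = 8.3765/11.1 = 0.7546

F = 0.755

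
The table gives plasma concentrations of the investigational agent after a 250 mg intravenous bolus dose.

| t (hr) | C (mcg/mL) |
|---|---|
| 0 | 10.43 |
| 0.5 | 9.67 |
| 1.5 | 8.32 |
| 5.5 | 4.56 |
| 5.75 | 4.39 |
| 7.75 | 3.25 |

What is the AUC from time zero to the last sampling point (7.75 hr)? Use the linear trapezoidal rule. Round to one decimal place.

Trapezoidal AUC_0→7.75:
  [0→0.5]: (10.43+9.67)/2 × 0.5 = 5.025
  [0.5→1.5]: (9.67+8.32)/2 × 1 = 8.995
  [1.5→5.5]: (8.32+4.56)/2 × 4 = 25.76
  [5.5→5.75]: (4.56+4.39)/2 × 0.25 = 1.11875
  [5.75→7.75]: (4.39+3.25)/2 × 2 = 7.64
  Sum = 48.53875 mcg/mL·hr

AUC = 48.5 mcg/mL·hr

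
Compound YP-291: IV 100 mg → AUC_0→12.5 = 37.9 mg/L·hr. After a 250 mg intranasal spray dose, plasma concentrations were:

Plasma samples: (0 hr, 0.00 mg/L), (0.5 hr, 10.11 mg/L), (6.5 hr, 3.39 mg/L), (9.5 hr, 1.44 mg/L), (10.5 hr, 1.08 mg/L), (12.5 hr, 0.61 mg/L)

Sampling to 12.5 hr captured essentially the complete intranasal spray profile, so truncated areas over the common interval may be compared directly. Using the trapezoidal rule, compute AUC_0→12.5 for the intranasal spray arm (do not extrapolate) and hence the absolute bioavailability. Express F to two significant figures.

F = 0.56

Trapezoidal AUC_0→12.5 (intranasal spray):
  [0→0.5]: (0.00+10.11)/2 × 0.5 = 2.5275
  [0.5→6.5]: (10.11+3.39)/2 × 6 = 40.5
  [6.5→9.5]: (3.39+1.44)/2 × 3 = 7.245
  [9.5→10.5]: (1.44+1.08)/2 × 1 = 1.26
  [10.5→12.5]: (1.08+0.61)/2 × 2 = 1.69
  Sum = 53.2225 mg/L·hr
F = (AUC_ev/D_ev)/(AUC_iv/D_iv) = (53.2225/250)/(37.9/100) = 0.21289/0.379 = 0.5617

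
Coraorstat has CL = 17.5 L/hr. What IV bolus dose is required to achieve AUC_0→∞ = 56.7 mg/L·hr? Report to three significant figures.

Dose = 992 mg

Dose_iv = CL × AUC_0→∞
     = 17.5 × 56.7 = 992.25 mg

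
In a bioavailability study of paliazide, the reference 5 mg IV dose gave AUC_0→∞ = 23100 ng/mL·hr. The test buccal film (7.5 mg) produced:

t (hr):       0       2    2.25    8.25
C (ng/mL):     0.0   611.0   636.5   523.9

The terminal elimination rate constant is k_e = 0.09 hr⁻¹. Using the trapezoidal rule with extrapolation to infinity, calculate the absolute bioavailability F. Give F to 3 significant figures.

F = 0.291

Trapezoidal AUC_0→8.25 (buccal film):
  [0→2]: (0.0+611.0)/2 × 2 = 611.0
  [2→2.25]: (611.0+636.5)/2 × 0.25 = 155.9375
  [2.25→8.25]: (636.5+523.9)/2 × 6 = 3481.2
  Sum = 4248.1375 ng/mL·hr
Tail: C_last/k_e = 523.9/0.09 = 5821.111
AUC_0→∞ (buccal film) = 4248.1375 + 5821.111 = 10069.2485 ng/mL·hr
F = (AUC_ev/D_ev)/(AUC_iv/D_iv) = (10069.2485/7.5)/(23100/5) = 1342.57/4620 = 0.2906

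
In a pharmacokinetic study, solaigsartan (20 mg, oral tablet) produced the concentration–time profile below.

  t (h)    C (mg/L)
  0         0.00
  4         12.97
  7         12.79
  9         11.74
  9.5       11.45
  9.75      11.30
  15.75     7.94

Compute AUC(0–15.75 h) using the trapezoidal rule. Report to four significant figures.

AUC = 155.5 mg/L·h

Trapezoidal AUC_0→15.75:
  [0→4]: (0.00+12.97)/2 × 4 = 25.94
  [4→7]: (12.97+12.79)/2 × 3 = 38.64
  [7→9]: (12.79+11.74)/2 × 2 = 24.53
  [9→9.5]: (11.74+11.45)/2 × 0.5 = 5.7975
  [9.5→9.75]: (11.45+11.30)/2 × 0.25 = 2.84375
  [9.75→15.75]: (11.30+7.94)/2 × 6 = 57.72
  Sum = 155.47125 mg/L·h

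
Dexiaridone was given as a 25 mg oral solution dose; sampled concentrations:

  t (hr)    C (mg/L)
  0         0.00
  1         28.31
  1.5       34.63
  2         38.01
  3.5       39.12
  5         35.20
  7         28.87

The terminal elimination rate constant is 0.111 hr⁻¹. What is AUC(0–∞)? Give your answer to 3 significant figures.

Trapezoidal AUC_0→7:
  [0→1]: (0.00+28.31)/2 × 1 = 14.155
  [1→1.5]: (28.31+34.63)/2 × 0.5 = 15.735
  [1.5→2]: (34.63+38.01)/2 × 0.5 = 18.16
  [2→3.5]: (38.01+39.12)/2 × 1.5 = 57.8475
  [3.5→5]: (39.12+35.20)/2 × 1.5 = 55.74
  [5→7]: (35.20+28.87)/2 × 2 = 64.07
  Sum = 225.7075 mg/L·hr
Extrapolated tail: C_last / k_e = 28.87 / 0.111 = 260.090
AUC_0→∞ = 225.7075 + 260.090 = 485.7975 mg/L·hr

AUC = 486 mg/L·hr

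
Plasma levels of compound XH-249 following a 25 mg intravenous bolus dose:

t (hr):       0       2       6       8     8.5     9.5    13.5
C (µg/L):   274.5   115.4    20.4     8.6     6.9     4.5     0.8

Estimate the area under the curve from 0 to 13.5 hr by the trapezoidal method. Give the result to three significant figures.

Trapezoidal AUC_0→13.5:
  [0→2]: (274.5+115.4)/2 × 2 = 389.9
  [2→6]: (115.4+20.4)/2 × 4 = 271.6
  [6→8]: (20.4+8.6)/2 × 2 = 29.0
  [8→8.5]: (8.6+6.9)/2 × 0.5 = 3.875
  [8.5→9.5]: (6.9+4.5)/2 × 1 = 5.7
  [9.5→13.5]: (4.5+0.8)/2 × 4 = 10.6
  Sum = 710.675 µg/L·hr

AUC = 711 µg/L·hr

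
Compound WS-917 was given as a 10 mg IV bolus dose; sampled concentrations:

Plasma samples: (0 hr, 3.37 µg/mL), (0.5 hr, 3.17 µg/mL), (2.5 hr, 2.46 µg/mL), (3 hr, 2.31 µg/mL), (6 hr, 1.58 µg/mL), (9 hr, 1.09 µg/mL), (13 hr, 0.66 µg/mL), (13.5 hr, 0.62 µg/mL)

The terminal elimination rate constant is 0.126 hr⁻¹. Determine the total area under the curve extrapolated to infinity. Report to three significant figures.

AUC = 27.0 µg/mL·hr

Trapezoidal AUC_0→13.5:
  [0→0.5]: (3.37+3.17)/2 × 0.5 = 1.635
  [0.5→2.5]: (3.17+2.46)/2 × 2 = 5.63
  [2.5→3]: (2.46+2.31)/2 × 0.5 = 1.1925
  [3→6]: (2.31+1.58)/2 × 3 = 5.835
  [6→9]: (1.58+1.09)/2 × 3 = 4.005
  [9→13]: (1.09+0.66)/2 × 4 = 3.5
  [13→13.5]: (0.66+0.62)/2 × 0.5 = 0.32
  Sum = 22.1175 µg/mL·hr
Extrapolated tail: C_last / k_e = 0.62 / 0.126 = 4.921
AUC_0→∞ = 22.1175 + 4.921 = 27.0385 µg/mL·hr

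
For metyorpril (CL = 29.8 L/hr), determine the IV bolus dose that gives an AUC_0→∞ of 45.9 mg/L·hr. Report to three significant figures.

Dose_iv = CL × AUC_0→∞
     = 29.8 × 45.9 = 1367.82 mg

Dose = 1370 mg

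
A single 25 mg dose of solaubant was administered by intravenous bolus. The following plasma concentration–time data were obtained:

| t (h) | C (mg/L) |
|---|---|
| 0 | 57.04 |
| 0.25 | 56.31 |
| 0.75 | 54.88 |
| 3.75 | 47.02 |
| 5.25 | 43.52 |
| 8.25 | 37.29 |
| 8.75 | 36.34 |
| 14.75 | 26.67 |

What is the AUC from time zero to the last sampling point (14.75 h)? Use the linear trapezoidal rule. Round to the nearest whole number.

Trapezoidal AUC_0→14.75:
  [0→0.25]: (57.04+56.31)/2 × 0.25 = 14.16875
  [0.25→0.75]: (56.31+54.88)/2 × 0.5 = 27.7975
  [0.75→3.75]: (54.88+47.02)/2 × 3 = 152.85
  [3.75→5.25]: (47.02+43.52)/2 × 1.5 = 67.905
  [5.25→8.25]: (43.52+37.29)/2 × 3 = 121.215
  [8.25→8.75]: (37.29+36.34)/2 × 0.5 = 18.4075
  [8.75→14.75]: (36.34+26.67)/2 × 6 = 189.03
  Sum = 591.37375 mg/L·h

AUC = 591 mg/L·h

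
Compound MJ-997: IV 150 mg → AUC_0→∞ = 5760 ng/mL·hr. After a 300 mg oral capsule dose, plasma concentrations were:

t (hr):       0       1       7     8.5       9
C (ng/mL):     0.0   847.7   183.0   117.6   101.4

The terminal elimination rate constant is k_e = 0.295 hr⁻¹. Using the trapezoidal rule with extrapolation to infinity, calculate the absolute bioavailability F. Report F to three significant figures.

Trapezoidal AUC_0→9 (oral capsule):
  [0→1]: (0.0+847.7)/2 × 1 = 423.85
  [1→7]: (847.7+183.0)/2 × 6 = 3092.1
  [7→8.5]: (183.0+117.6)/2 × 1.5 = 225.45
  [8.5→9]: (117.6+101.4)/2 × 0.5 = 54.75
  Sum = 3796.15 ng/mL·hr
Tail: C_last/k_e = 101.4/0.295 = 343.729
AUC_0→∞ (oral capsule) = 3796.15 + 343.729 = 4139.879 ng/mL·hr
F = (AUC_ev/D_ev)/(AUC_iv/D_iv) = (4139.879/300)/(5760/150) = 13.7996/38.4 = 0.3594

F = 0.359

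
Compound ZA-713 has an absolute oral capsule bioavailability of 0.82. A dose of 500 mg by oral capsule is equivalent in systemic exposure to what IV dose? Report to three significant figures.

Systemic exposure from an extravascular dose = F × D_ev, so the equivalent IV dose is F × D_ev.
D_iv = F × D_ev = 0.82 × 500 = 410 mg

D_iv = 410 mg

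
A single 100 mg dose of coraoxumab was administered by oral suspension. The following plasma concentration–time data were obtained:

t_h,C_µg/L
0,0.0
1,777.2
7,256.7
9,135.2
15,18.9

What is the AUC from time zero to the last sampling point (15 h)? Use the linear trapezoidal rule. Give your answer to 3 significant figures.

AUC = 4340 µg/L·h

Trapezoidal AUC_0→15:
  [0→1]: (0.0+777.2)/2 × 1 = 388.6
  [1→7]: (777.2+256.7)/2 × 6 = 3101.7
  [7→9]: (256.7+135.2)/2 × 2 = 391.9
  [9→15]: (135.2+18.9)/2 × 6 = 462.3
  Sum = 4344.5 µg/L·h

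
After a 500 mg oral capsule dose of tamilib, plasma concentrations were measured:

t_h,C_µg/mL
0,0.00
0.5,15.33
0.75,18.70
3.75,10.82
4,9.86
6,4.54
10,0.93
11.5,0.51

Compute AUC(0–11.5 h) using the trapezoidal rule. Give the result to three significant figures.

Trapezoidal AUC_0→11.5:
  [0→0.5]: (0.00+15.33)/2 × 0.5 = 3.8325
  [0.5→0.75]: (15.33+18.70)/2 × 0.25 = 4.25375
  [0.75→3.75]: (18.70+10.82)/2 × 3 = 44.28
  [3.75→4]: (10.82+9.86)/2 × 0.25 = 2.585
  [4→6]: (9.86+4.54)/2 × 2 = 14.4
  [6→10]: (4.54+0.93)/2 × 4 = 10.94
  [10→11.5]: (0.93+0.51)/2 × 1.5 = 1.08
  Sum = 81.37125 µg/mL·h

AUC = 81.4 µg/mL·h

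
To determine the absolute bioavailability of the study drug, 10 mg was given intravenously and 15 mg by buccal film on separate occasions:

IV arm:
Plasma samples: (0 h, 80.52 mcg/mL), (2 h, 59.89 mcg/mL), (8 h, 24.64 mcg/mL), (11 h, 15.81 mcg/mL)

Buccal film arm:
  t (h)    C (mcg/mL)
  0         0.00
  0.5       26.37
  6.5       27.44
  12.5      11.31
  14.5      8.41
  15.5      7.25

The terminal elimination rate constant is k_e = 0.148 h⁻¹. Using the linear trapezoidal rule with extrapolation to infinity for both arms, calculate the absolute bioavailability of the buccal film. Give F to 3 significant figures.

F = 0.428

Trapezoidal AUC_0→11 (IV):
  [0→2]: (80.52+59.89)/2 × 2 = 140.41
  [2→8]: (59.89+24.64)/2 × 6 = 253.59
  [8→11]: (24.64+15.81)/2 × 3 = 60.675
  Sum = 454.675 mcg/mL·h
IV tail: 15.81/0.148 = 106.824; AUC_iv,0→∞ = 454.675 + 106.824 = 561.499 mcg/mL·h
Trapezoidal AUC_0→15.5 (buccal film):
  [0→0.5]: (0.00+26.37)/2 × 0.5 = 6.5925
  [0.5→6.5]: (26.37+27.44)/2 × 6 = 161.43
  [6.5→12.5]: (27.44+11.31)/2 × 6 = 116.25
  [12.5→14.5]: (11.31+8.41)/2 × 2 = 19.72
  [14.5→15.5]: (8.41+7.25)/2 × 1 = 7.83
  Sum = 311.8225 mcg/mL·h
buccal film tail: 7.25/0.148 = 48.986; AUC_ev,0→∞ = 311.8225 + 48.986 = 360.8085 mcg/mL·h
F = (AUC_ev/D_ev)/(AUC_iv/D_iv) = (360.8085/15)/(561.499/10) = 24.0539/56.1499 = 0.4284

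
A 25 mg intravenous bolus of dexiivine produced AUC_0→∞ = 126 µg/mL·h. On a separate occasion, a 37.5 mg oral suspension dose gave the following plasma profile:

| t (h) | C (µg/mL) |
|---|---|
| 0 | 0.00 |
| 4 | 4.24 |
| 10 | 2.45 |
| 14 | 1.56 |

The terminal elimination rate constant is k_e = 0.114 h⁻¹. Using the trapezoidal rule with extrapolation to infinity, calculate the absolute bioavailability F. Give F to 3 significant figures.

F = 0.266

Trapezoidal AUC_0→14 (oral suspension):
  [0→4]: (0.00+4.24)/2 × 4 = 8.48
  [4→10]: (4.24+2.45)/2 × 6 = 20.07
  [10→14]: (2.45+1.56)/2 × 4 = 8.02
  Sum = 36.57 µg/mL·h
Tail: C_last/k_e = 1.56/0.114 = 13.684
AUC_0→∞ (oral suspension) = 36.57 + 13.684 = 50.254 µg/mL·h
F = (AUC_ev/D_ev)/(AUC_iv/D_iv) = (50.254/37.5)/(126/25) = 1.34011/5.04 = 0.2659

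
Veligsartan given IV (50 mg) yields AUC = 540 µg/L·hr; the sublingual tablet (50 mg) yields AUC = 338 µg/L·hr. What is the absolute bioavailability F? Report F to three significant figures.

F = 0.626

F = (AUC_ev / D_ev) / (AUC_iv / D_iv)
  = (338/50) / (540/50)
  = 6.76 / 10.8 = 0.6259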